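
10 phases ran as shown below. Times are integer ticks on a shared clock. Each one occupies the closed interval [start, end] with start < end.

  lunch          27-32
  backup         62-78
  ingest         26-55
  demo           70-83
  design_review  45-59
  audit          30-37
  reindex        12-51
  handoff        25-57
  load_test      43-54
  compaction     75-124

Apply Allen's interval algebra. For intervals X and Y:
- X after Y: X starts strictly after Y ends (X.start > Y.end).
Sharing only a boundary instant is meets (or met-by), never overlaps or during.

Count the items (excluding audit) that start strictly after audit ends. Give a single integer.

5

Target audit = [30, 37].
backup [62, 78] → after → counts.
compaction [75, 124] → after → counts.
demo [70, 83] → after → counts.
design_review [45, 59] → after → counts.
handoff [25, 57] → contains → no.
ingest [26, 55] → contains → no.
load_test [43, 54] → after → counts.
lunch [27, 32] → overlaps → no.
reindex [12, 51] → contains → no.
Total: 5.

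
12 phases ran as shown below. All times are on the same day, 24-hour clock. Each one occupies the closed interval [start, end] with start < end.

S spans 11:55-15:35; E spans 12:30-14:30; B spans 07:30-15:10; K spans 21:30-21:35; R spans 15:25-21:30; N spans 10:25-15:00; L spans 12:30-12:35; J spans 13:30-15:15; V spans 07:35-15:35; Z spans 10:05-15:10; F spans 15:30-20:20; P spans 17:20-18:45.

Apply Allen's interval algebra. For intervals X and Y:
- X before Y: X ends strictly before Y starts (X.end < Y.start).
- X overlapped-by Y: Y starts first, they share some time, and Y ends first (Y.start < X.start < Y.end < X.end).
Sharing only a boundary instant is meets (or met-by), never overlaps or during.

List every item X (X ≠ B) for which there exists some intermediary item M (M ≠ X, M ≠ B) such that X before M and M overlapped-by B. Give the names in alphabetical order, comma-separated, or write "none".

Target B = [07:30, 15:10].
Intermediaries M with M overlapped-by B: J, S, V.
Via J — items with X before J: L.
Via S — items with X before S: none.
Via V — items with X before V: none.
Union: L.

L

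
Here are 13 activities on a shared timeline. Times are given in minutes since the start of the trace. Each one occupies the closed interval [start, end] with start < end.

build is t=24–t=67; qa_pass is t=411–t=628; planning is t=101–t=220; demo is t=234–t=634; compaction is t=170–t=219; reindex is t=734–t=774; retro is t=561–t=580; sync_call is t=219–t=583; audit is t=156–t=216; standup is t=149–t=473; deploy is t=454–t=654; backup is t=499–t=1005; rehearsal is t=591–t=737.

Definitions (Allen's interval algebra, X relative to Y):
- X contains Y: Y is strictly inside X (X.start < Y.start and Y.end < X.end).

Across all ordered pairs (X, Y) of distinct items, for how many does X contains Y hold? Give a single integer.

Checking all 156 ordered pairs for relation 'contains'; matching pairs in alphabetical order:
(backup, rehearsal): backup contains rehearsal ✓
(backup, reindex): backup contains reindex ✓
(backup, retro): backup contains retro ✓
(demo, qa_pass): demo contains qa_pass ✓
(demo, retro): demo contains retro ✓
(deploy, retro): deploy contains retro ✓
(planning, audit): planning contains audit ✓
(planning, compaction): planning contains compaction ✓
(qa_pass, retro): qa_pass contains retro ✓
(standup, audit): standup contains audit ✓
(standup, compaction): standup contains compaction ✓
(sync_call, retro): sync_call contains retro ✓
Count: 12.

12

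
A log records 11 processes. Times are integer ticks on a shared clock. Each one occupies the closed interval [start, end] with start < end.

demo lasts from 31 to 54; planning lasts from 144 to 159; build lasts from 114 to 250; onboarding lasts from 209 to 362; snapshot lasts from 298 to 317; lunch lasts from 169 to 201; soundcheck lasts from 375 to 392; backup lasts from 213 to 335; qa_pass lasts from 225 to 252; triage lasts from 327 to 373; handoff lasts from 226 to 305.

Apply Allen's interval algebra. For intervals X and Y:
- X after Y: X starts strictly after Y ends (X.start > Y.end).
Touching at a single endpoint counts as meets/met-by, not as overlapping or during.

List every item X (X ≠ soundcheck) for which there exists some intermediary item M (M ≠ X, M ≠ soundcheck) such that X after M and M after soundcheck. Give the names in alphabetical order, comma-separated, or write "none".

none

Target soundcheck = [375, 392].
Intermediaries M with M after soundcheck: none.
Union: none.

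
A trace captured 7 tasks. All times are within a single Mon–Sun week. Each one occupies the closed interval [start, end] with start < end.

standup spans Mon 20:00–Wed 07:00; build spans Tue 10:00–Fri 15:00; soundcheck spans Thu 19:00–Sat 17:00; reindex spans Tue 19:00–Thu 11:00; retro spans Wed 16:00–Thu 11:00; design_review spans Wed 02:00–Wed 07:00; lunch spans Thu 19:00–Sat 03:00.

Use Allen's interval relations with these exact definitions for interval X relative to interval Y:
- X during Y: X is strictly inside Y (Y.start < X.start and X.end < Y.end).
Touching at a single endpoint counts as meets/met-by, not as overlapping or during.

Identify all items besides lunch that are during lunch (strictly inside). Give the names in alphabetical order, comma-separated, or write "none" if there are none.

none

Target lunch = [Thu 19:00, Sat 03:00].
build [Tue 10:00, Fri 15:00] → overlaps → no.
design_review [Wed 02:00, Wed 07:00] → before → no.
reindex [Tue 19:00, Thu 11:00] → before → no.
retro [Wed 16:00, Thu 11:00] → before → no.
soundcheck [Thu 19:00, Sat 17:00] → started-by → no.
standup [Mon 20:00, Wed 07:00] → before → no.
Result: none.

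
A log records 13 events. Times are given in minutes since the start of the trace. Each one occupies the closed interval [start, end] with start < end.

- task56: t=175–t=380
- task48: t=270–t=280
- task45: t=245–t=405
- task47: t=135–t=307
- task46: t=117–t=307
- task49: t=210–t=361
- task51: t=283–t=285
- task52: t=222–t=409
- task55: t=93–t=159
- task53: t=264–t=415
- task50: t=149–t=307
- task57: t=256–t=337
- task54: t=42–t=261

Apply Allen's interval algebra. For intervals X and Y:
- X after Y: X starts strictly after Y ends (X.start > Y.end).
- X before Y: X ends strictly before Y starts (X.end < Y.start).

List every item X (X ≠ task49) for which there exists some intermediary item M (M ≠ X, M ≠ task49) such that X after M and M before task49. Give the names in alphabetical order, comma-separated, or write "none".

Target task49 = [t=210, t=361].
Intermediaries M with M before task49: task55.
Via task55 — items with X after task55: task45, task48, task51, task52, task53, task56, task57.
Union: task45, task48, task51, task52, task53, task56, task57.

task45, task48, task51, task52, task53, task56, task57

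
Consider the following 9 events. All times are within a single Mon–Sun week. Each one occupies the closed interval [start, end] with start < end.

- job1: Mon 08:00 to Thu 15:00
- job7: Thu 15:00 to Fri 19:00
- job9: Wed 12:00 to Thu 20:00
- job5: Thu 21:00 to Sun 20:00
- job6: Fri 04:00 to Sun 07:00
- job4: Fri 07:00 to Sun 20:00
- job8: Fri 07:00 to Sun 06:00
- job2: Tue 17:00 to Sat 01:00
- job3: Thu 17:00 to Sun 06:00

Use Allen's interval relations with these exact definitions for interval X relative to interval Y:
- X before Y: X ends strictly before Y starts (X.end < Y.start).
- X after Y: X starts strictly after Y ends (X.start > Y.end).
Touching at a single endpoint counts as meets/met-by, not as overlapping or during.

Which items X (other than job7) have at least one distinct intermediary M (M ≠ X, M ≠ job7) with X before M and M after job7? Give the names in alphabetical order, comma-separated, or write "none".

none

Target job7 = [Thu 15:00, Fri 19:00].
Intermediaries M with M after job7: none.
Union: none.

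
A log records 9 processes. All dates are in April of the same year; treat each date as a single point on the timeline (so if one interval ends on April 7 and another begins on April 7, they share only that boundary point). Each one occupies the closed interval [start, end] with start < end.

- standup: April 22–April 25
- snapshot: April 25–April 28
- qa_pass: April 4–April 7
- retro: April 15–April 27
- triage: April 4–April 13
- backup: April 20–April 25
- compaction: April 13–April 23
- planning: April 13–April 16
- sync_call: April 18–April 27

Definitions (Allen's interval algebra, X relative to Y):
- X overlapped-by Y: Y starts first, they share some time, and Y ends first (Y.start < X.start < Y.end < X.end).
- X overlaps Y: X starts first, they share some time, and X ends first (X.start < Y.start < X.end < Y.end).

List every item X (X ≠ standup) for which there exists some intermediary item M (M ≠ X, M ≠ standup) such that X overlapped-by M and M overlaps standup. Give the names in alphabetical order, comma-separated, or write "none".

Target standup = [April 22, April 25].
Intermediaries M with M overlaps standup: compaction.
Via compaction — items with X overlapped-by compaction: backup, retro, sync_call.
Union: backup, retro, sync_call.

backup, retro, sync_call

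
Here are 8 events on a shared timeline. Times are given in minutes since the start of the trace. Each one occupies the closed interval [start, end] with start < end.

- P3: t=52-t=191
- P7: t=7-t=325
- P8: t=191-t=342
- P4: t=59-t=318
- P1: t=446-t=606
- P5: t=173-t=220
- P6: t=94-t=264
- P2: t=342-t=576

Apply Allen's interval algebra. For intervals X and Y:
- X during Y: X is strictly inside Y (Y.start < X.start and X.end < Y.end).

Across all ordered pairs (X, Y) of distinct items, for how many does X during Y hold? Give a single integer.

7

Checking all 56 ordered pairs for relation 'during'; matching pairs in alphabetical order:
(P3, P7): P3 during P7 ✓
(P4, P7): P4 during P7 ✓
(P5, P4): P5 during P4 ✓
(P5, P6): P5 during P6 ✓
(P5, P7): P5 during P7 ✓
(P6, P4): P6 during P4 ✓
(P6, P7): P6 during P7 ✓
Count: 7.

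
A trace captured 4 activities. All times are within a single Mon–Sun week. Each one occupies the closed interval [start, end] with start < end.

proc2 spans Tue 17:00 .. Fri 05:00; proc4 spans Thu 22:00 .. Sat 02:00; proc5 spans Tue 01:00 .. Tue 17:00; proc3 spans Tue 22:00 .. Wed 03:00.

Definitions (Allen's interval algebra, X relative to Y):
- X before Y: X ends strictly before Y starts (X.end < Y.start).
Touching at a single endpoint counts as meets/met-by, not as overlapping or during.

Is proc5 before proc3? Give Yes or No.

Yes

proc5 = [Tue 01:00, Tue 17:00], proc3 = [Tue 22:00, Wed 03:00].
Actual relation of proc5 to proc3: before.
Asked whether 'before' holds → Yes.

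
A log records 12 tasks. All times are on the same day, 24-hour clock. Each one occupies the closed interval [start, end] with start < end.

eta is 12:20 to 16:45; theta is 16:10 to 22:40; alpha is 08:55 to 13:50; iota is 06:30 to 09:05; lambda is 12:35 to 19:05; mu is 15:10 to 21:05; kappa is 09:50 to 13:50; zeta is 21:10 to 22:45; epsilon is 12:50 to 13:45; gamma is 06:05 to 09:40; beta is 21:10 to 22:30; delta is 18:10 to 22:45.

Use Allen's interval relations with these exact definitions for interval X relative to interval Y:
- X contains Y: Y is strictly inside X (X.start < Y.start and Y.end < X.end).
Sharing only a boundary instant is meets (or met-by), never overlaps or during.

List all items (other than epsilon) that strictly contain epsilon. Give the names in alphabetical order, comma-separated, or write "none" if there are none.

alpha, eta, kappa, lambda

Target epsilon = [12:50, 13:45].
alpha [08:55, 13:50] → contains → yes.
beta [21:10, 22:30] → after → no.
delta [18:10, 22:45] → after → no.
eta [12:20, 16:45] → contains → yes.
gamma [06:05, 09:40] → before → no.
iota [06:30, 09:05] → before → no.
kappa [09:50, 13:50] → contains → yes.
lambda [12:35, 19:05] → contains → yes.
mu [15:10, 21:05] → after → no.
theta [16:10, 22:40] → after → no.
zeta [21:10, 22:45] → after → no.
Result: alpha, eta, kappa, lambda.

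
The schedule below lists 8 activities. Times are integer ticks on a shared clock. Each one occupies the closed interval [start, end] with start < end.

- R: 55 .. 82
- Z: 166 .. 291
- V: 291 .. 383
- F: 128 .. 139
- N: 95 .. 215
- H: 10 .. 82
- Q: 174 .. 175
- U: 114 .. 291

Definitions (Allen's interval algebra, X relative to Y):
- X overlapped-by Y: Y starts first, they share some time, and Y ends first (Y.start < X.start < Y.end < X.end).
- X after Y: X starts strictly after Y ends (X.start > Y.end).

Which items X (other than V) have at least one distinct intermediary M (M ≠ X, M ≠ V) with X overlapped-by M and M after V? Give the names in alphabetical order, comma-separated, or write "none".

none

Target V = [291, 383].
Intermediaries M with M after V: none.
Union: none.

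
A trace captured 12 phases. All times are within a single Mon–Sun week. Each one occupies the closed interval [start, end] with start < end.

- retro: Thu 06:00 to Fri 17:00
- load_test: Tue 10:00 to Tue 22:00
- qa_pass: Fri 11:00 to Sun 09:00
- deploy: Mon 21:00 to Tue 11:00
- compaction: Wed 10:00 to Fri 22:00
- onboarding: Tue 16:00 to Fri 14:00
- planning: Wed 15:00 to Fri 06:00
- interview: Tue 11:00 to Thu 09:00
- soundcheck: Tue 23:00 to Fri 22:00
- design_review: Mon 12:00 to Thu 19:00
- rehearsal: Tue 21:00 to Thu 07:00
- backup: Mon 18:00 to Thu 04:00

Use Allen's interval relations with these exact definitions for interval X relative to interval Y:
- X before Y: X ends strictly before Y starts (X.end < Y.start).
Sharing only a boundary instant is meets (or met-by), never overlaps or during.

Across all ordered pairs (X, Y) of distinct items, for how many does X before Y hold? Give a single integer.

18

Checking all 132 ordered pairs for relation 'before'; matching pairs in alphabetical order:
(backup, qa_pass): backup before qa_pass ✓
(backup, retro): backup before retro ✓
(deploy, compaction): deploy before compaction ✓
(deploy, onboarding): deploy before onboarding ✓
(deploy, planning): deploy before planning ✓
(deploy, qa_pass): deploy before qa_pass ✓
(deploy, rehearsal): deploy before rehearsal ✓
(deploy, retro): deploy before retro ✓
(deploy, soundcheck): deploy before soundcheck ✓
(design_review, qa_pass): design_review before qa_pass ✓
(interview, qa_pass): interview before qa_pass ✓
(load_test, compaction): load_test before compaction ✓
(load_test, planning): load_test before planning ✓
(load_test, qa_pass): load_test before qa_pass ✓
(load_test, retro): load_test before retro ✓
(load_test, soundcheck): load_test before soundcheck ✓
(planning, qa_pass): planning before qa_pass ✓
(rehearsal, qa_pass): rehearsal before qa_pass ✓
Count: 18.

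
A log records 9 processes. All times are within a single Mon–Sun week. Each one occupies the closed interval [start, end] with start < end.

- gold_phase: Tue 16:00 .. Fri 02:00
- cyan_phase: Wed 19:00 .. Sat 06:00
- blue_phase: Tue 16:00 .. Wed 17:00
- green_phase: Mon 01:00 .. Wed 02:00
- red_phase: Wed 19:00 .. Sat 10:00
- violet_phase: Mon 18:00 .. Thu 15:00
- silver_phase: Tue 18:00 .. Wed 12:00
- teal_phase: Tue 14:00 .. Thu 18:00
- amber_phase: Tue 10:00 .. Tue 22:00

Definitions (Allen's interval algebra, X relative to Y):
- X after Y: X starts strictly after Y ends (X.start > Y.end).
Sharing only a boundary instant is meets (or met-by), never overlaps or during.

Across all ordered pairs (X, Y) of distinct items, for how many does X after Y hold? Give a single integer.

Checking all 72 ordered pairs for relation 'after'; matching pairs in alphabetical order:
(cyan_phase, amber_phase): cyan_phase after amber_phase ✓
(cyan_phase, blue_phase): cyan_phase after blue_phase ✓
(cyan_phase, green_phase): cyan_phase after green_phase ✓
(cyan_phase, silver_phase): cyan_phase after silver_phase ✓
(red_phase, amber_phase): red_phase after amber_phase ✓
(red_phase, blue_phase): red_phase after blue_phase ✓
(red_phase, green_phase): red_phase after green_phase ✓
(red_phase, silver_phase): red_phase after silver_phase ✓
Count: 8.

8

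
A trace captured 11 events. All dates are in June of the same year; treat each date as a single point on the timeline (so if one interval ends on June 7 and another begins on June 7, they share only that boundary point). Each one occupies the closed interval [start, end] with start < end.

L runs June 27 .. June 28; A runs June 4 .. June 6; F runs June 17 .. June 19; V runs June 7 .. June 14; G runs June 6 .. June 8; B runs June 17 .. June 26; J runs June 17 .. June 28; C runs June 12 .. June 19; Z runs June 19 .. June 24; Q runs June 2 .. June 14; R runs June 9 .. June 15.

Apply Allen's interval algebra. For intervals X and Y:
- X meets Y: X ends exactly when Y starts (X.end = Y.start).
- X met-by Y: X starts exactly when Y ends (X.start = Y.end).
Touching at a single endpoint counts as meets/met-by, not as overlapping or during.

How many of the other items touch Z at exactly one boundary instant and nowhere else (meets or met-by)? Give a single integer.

Target Z = [June 19, June 24].
A [June 4, June 6] → before → no.
B [June 17, June 26] → contains → no.
C [June 12, June 19] → meets → counts.
F [June 17, June 19] → meets → counts.
G [June 6, June 8] → before → no.
J [June 17, June 28] → contains → no.
L [June 27, June 28] → after → no.
Q [June 2, June 14] → before → no.
R [June 9, June 15] → before → no.
V [June 7, June 14] → before → no.
Total: 2.

2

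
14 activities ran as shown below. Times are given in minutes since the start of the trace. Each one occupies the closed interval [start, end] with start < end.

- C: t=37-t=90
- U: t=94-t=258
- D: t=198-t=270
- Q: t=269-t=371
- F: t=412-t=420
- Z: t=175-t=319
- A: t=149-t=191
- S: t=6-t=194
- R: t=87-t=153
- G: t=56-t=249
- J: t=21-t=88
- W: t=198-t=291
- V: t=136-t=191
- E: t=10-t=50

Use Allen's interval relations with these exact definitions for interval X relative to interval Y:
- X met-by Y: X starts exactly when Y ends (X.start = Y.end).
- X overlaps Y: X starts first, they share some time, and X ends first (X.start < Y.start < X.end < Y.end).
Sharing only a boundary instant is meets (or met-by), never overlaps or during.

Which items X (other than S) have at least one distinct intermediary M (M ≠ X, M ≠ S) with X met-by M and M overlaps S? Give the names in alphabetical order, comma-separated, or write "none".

Target S = [t=6, t=194].
Intermediaries M with M overlaps S: none.
Union: none.

none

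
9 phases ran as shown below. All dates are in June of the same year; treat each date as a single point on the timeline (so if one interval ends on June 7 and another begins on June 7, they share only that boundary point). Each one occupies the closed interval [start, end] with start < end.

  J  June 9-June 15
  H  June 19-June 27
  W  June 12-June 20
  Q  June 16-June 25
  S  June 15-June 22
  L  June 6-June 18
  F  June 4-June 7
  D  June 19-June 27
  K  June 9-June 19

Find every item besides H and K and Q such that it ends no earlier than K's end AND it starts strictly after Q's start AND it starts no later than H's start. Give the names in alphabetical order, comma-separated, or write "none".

D

Conditions: its end is no earlier than K's end (X.end >= June 19) AND its start is strictly after Q's start (X.start > June 16) AND its start is no later than H's start (X.start <= June 19).
D: end June 27 >= June 19? ✓; start June 19 > June 16? ✓; start June 19 <= June 19? ✓ → yes.
F: end June 7 >= June 19? ✗; start June 4 > June 16? ✗; start June 4 <= June 19? ✓ → no.
J: end June 15 >= June 19? ✗; start June 9 > June 16? ✗; start June 9 <= June 19? ✓ → no.
L: end June 18 >= June 19? ✗; start June 6 > June 16? ✗; start June 6 <= June 19? ✓ → no.
S: end June 22 >= June 19? ✓; start June 15 > June 16? ✗; start June 15 <= June 19? ✓ → no.
W: end June 20 >= June 19? ✓; start June 12 > June 16? ✗; start June 12 <= June 19? ✓ → no.
Result: D.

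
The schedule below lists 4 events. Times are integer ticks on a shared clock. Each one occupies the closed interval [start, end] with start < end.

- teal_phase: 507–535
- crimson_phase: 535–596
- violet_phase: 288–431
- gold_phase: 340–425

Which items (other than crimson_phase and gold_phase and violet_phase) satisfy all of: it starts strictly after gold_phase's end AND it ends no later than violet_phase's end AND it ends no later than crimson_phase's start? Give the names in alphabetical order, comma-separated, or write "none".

Conditions: its start is strictly after gold_phase's end (X.start > 425) AND its end is no later than violet_phase's end (X.end <= 431) AND its end is no later than crimson_phase's start (X.end <= 535).
teal_phase: start 507 > 425? ✓; end 535 <= 431? ✗; end 535 <= 535? ✓ → no.
Result: none.

none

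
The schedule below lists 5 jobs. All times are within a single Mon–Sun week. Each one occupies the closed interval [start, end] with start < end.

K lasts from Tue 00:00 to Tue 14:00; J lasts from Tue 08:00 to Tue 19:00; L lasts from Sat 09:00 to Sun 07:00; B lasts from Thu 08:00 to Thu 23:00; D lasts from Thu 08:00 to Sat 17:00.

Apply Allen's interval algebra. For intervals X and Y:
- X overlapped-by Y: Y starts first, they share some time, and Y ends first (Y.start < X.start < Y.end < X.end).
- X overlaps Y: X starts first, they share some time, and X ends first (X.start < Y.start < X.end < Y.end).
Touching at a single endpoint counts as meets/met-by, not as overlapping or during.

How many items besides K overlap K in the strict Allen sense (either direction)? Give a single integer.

1

Target K = [Tue 00:00, Tue 14:00].
B [Thu 08:00, Thu 23:00] → after → no.
D [Thu 08:00, Sat 17:00] → after → no.
J [Tue 08:00, Tue 19:00] → overlapped-by → counts.
L [Sat 09:00, Sun 07:00] → after → no.
Total: 1.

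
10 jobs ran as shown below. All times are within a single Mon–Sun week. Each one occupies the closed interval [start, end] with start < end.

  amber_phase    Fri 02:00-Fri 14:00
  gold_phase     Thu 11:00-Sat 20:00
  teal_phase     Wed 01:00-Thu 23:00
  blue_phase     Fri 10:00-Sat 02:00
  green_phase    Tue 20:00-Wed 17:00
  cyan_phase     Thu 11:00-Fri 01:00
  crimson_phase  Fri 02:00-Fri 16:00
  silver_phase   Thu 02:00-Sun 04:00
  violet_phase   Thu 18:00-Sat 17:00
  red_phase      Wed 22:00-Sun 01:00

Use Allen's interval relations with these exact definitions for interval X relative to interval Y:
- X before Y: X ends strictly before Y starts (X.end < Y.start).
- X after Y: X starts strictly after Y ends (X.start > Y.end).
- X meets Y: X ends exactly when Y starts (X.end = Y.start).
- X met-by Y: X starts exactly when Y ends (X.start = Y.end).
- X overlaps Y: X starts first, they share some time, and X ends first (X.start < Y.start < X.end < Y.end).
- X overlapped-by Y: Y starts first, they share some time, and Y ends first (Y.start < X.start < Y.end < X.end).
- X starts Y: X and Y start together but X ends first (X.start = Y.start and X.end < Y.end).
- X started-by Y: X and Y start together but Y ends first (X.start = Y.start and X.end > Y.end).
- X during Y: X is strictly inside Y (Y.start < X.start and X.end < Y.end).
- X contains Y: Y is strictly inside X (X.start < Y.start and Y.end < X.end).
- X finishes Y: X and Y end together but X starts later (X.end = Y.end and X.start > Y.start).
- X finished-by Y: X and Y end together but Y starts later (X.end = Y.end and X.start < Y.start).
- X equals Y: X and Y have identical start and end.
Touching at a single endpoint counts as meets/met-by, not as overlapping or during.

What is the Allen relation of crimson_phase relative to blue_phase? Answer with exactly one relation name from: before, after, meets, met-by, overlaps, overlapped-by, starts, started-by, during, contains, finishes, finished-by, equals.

crimson_phase = [Fri 02:00, Fri 16:00]; blue_phase = [Fri 10:00, Sat 02:00].
Compare endpoints: crimson_phase.start < blue_phase.start, crimson_phase.start < blue_phase.end, crimson_phase.end > blue_phase.start, crimson_phase.end < blue_phase.end.
That pattern is 'overlaps'.

overlaps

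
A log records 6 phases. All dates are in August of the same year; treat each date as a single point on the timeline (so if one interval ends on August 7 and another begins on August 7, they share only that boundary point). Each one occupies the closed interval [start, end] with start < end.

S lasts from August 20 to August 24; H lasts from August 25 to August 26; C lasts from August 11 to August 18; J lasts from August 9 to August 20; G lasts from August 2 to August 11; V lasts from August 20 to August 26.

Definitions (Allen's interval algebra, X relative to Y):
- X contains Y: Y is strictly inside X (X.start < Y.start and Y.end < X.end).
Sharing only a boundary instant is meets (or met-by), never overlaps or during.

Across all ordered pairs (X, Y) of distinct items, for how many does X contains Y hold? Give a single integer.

1

Checking all 30 ordered pairs for relation 'contains'; matching pairs in alphabetical order:
(J, C): J contains C ✓
Count: 1.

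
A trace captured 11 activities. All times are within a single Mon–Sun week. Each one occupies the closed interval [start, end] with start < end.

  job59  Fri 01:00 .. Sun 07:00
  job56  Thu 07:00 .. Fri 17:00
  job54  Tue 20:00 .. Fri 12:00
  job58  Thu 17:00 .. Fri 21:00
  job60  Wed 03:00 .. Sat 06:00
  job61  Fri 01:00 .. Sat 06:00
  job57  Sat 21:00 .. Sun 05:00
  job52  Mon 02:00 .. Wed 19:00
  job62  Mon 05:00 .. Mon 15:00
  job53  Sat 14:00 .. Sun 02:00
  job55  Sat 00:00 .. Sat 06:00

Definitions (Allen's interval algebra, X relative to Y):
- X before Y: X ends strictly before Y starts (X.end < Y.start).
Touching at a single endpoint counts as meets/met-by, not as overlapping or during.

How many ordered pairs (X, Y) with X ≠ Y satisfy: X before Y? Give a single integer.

31

Checking all 110 ordered pairs for relation 'before'; matching pairs in alphabetical order:
(job52, job53): job52 before job53 ✓
(job52, job55): job52 before job55 ✓
(job52, job56): job52 before job56 ✓
(job52, job57): job52 before job57 ✓
(job52, job58): job52 before job58 ✓
(job52, job59): job52 before job59 ✓
(job52, job61): job52 before job61 ✓
(job54, job53): job54 before job53 ✓
(job54, job55): job54 before job55 ✓
(job54, job57): job54 before job57 ✓
(job55, job53): job55 before job53 ✓
(job55, job57): job55 before job57 ✓
(job56, job53): job56 before job53 ✓
(job56, job55): job56 before job55 ✓
(job56, job57): job56 before job57 ✓
(job58, job53): job58 before job53 ✓
(job58, job55): job58 before job55 ✓
(job58, job57): job58 before job57 ✓
(job60, job53): job60 before job53 ✓
(job60, job57): job60 before job57 ✓
(job61, job53): job61 before job53 ✓
(job61, job57): job61 before job57 ✓
(job62, job53): job62 before job53 ✓
(job62, job54): job62 before job54 ✓
... plus 7 further pairs not listed.
Count: 31.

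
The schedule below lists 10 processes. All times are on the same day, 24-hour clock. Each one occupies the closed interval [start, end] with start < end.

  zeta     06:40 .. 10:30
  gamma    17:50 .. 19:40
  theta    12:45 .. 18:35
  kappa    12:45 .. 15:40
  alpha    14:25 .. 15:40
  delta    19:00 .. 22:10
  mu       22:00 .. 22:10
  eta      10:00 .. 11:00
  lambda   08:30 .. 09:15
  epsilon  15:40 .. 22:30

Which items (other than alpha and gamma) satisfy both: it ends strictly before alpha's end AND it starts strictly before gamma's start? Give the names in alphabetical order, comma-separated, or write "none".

eta, lambda, zeta

Conditions: its end is strictly before alpha's end (X.end < 15:40) AND its start is strictly before gamma's start (X.start < 17:50).
delta: end 22:10 < 15:40? ✗; start 19:00 < 17:50? ✗ → no.
epsilon: end 22:30 < 15:40? ✗; start 15:40 < 17:50? ✓ → no.
eta: end 11:00 < 15:40? ✓; start 10:00 < 17:50? ✓ → yes.
kappa: end 15:40 < 15:40? ✗; start 12:45 < 17:50? ✓ → no.
lambda: end 09:15 < 15:40? ✓; start 08:30 < 17:50? ✓ → yes.
mu: end 22:10 < 15:40? ✗; start 22:00 < 17:50? ✗ → no.
theta: end 18:35 < 15:40? ✗; start 12:45 < 17:50? ✓ → no.
zeta: end 10:30 < 15:40? ✓; start 06:40 < 17:50? ✓ → yes.
Result: eta, lambda, zeta.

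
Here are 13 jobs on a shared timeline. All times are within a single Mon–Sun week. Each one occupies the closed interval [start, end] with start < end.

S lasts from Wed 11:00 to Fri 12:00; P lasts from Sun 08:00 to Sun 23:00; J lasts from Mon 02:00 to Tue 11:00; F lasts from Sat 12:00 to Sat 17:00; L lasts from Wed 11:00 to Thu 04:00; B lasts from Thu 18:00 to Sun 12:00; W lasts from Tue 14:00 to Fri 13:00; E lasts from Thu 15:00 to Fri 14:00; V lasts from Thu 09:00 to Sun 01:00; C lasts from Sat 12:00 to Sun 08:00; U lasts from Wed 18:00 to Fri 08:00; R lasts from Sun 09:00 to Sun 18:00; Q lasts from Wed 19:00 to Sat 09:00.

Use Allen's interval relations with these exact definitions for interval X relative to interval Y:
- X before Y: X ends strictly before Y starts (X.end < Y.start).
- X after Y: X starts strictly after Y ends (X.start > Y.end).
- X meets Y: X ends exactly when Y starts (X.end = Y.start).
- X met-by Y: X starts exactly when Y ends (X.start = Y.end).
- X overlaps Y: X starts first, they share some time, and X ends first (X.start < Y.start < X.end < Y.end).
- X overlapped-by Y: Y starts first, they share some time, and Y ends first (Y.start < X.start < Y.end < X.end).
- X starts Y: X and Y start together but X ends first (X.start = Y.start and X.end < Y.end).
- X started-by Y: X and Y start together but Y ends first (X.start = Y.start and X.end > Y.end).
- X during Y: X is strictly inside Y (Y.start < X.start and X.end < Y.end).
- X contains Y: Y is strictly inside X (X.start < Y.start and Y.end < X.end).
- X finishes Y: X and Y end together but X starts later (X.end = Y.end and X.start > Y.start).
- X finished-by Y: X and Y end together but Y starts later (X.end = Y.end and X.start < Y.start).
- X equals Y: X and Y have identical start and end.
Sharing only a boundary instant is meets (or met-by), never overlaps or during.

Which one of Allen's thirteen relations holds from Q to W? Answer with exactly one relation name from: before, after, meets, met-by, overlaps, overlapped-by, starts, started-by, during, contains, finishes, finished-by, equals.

Q = [Wed 19:00, Sat 09:00]; W = [Tue 14:00, Fri 13:00].
Compare endpoints: Q.start > W.start, Q.start < W.end, Q.end > W.start, Q.end > W.end.
That pattern is 'overlapped-by'.

overlapped-by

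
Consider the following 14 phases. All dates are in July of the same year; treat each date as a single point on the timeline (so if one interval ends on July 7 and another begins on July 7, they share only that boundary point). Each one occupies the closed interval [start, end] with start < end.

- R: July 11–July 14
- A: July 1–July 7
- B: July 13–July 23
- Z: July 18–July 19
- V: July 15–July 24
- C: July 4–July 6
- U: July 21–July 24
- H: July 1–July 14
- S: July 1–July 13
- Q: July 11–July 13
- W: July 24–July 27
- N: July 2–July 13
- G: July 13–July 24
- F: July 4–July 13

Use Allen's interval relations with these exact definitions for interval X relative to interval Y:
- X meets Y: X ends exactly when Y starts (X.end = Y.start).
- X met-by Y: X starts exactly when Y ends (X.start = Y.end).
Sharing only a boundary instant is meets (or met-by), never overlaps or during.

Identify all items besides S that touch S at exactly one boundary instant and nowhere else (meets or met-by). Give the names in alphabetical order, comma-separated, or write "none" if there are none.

B, G

Target S = [July 1, July 13].
A [July 1, July 7] → starts → no.
B [July 13, July 23] → met-by → yes.
C [July 4, July 6] → during → no.
F [July 4, July 13] → finishes → no.
G [July 13, July 24] → met-by → yes.
H [July 1, July 14] → started-by → no.
N [July 2, July 13] → finishes → no.
Q [July 11, July 13] → finishes → no.
R [July 11, July 14] → overlapped-by → no.
U [July 21, July 24] → after → no.
V [July 15, July 24] → after → no.
W [July 24, July 27] → after → no.
Z [July 18, July 19] → after → no.
Result: B, G.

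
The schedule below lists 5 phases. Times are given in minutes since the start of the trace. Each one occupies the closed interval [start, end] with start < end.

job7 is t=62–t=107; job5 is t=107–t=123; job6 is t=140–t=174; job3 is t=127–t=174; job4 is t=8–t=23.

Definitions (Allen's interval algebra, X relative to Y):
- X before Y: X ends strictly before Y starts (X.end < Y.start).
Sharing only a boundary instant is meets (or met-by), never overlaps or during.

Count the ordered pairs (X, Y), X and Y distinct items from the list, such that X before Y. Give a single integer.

Checking all 20 ordered pairs for relation 'before'; matching pairs in alphabetical order:
(job4, job3): job4 before job3 ✓
(job4, job5): job4 before job5 ✓
(job4, job6): job4 before job6 ✓
(job4, job7): job4 before job7 ✓
(job5, job3): job5 before job3 ✓
(job5, job6): job5 before job6 ✓
(job7, job3): job7 before job3 ✓
(job7, job6): job7 before job6 ✓
Count: 8.

8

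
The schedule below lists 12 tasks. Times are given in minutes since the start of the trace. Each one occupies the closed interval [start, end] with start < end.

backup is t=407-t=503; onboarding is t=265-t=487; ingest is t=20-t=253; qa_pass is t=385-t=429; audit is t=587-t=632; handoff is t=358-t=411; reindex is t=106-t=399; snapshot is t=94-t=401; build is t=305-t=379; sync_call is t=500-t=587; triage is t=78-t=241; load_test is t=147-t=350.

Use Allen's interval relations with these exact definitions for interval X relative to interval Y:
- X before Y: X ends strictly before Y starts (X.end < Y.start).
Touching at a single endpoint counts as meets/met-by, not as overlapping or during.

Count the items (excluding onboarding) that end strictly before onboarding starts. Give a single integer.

Target onboarding = [t=265, t=487].
audit [t=587, t=632] → after → no.
backup [t=407, t=503] → overlapped-by → no.
build [t=305, t=379] → during → no.
handoff [t=358, t=411] → during → no.
ingest [t=20, t=253] → before → counts.
load_test [t=147, t=350] → overlaps → no.
qa_pass [t=385, t=429] → during → no.
reindex [t=106, t=399] → overlaps → no.
snapshot [t=94, t=401] → overlaps → no.
sync_call [t=500, t=587] → after → no.
triage [t=78, t=241] → before → counts.
Total: 2.

2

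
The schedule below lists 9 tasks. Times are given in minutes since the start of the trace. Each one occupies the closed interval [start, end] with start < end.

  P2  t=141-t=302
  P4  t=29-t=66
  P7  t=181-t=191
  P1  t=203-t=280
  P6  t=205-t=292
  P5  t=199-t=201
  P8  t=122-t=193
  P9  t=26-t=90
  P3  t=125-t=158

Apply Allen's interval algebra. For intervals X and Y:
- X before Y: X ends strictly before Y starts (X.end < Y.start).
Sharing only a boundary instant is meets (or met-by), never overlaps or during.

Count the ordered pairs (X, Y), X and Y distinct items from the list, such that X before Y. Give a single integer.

Checking all 72 ordered pairs for relation 'before'; matching pairs in alphabetical order:
(P3, P1): P3 before P1 ✓
(P3, P5): P3 before P5 ✓
(P3, P6): P3 before P6 ✓
(P3, P7): P3 before P7 ✓
(P4, P1): P4 before P1 ✓
(P4, P2): P4 before P2 ✓
(P4, P3): P4 before P3 ✓
(P4, P5): P4 before P5 ✓
(P4, P6): P4 before P6 ✓
(P4, P7): P4 before P7 ✓
(P4, P8): P4 before P8 ✓
(P5, P1): P5 before P1 ✓
(P5, P6): P5 before P6 ✓
(P7, P1): P7 before P1 ✓
(P7, P5): P7 before P5 ✓
(P7, P6): P7 before P6 ✓
(P8, P1): P8 before P1 ✓
(P8, P5): P8 before P5 ✓
(P8, P6): P8 before P6 ✓
(P9, P1): P9 before P1 ✓
(P9, P2): P9 before P2 ✓
(P9, P3): P9 before P3 ✓
(P9, P5): P9 before P5 ✓
(P9, P6): P9 before P6 ✓
... plus 2 further pairs not listed.
Count: 26.

26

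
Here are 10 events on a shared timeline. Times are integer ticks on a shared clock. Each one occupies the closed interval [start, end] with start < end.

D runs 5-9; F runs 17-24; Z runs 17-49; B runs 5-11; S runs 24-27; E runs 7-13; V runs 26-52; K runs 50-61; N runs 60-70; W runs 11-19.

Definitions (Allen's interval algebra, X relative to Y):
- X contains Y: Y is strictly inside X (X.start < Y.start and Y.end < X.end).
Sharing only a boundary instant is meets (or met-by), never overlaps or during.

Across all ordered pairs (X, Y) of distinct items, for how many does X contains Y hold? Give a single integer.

1

Checking all 90 ordered pairs for relation 'contains'; matching pairs in alphabetical order:
(Z, S): Z contains S ✓
Count: 1.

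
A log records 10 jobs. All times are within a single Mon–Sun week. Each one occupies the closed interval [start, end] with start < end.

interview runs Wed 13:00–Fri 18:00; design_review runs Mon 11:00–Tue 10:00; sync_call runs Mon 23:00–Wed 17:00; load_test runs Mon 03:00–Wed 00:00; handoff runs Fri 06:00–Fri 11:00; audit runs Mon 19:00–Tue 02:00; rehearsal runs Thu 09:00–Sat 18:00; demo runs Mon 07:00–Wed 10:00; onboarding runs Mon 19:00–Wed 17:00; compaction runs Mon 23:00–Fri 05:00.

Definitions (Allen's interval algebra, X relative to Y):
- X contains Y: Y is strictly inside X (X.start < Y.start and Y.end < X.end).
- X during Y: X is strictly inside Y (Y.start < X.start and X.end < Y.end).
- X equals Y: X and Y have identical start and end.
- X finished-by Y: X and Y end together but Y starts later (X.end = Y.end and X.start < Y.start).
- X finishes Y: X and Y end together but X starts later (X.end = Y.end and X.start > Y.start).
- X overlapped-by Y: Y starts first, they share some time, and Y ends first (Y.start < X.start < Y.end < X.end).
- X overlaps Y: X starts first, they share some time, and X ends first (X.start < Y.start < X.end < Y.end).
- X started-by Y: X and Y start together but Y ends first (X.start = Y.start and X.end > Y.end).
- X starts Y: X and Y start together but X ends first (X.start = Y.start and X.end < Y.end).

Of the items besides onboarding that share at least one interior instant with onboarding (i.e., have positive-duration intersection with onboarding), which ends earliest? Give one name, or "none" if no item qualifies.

audit

Target onboarding = [Mon 19:00, Wed 17:00].
audit [Mon 19:00, Tue 02:00] → starts → candidate.
compaction [Mon 23:00, Fri 05:00] → overlapped-by → candidate.
demo [Mon 07:00, Wed 10:00] → overlaps → candidate.
design_review [Mon 11:00, Tue 10:00] → overlaps → candidate.
handoff [Fri 06:00, Fri 11:00] → after → excluded.
interview [Wed 13:00, Fri 18:00] → overlapped-by → candidate.
load_test [Mon 03:00, Wed 00:00] → overlaps → candidate.
rehearsal [Thu 09:00, Sat 18:00] → after → excluded.
sync_call [Mon 23:00, Wed 17:00] → finishes → candidate.
Among candidates, earliest end is Tue 02:00 → audit.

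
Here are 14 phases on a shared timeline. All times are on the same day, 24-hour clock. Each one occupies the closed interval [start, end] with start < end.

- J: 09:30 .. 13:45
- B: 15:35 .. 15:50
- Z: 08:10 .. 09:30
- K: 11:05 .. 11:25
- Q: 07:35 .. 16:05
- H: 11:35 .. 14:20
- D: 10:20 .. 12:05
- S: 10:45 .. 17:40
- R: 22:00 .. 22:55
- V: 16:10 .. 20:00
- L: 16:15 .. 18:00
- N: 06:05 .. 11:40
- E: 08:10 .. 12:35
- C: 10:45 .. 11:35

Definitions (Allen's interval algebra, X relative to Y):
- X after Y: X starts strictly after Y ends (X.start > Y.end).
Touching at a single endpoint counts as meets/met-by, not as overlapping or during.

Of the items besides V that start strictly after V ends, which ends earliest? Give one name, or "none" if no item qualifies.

R

Target V = [16:10, 20:00].
B [15:35, 15:50] → before → excluded.
C [10:45, 11:35] → before → excluded.
D [10:20, 12:05] → before → excluded.
E [08:10, 12:35] → before → excluded.
H [11:35, 14:20] → before → excluded.
J [09:30, 13:45] → before → excluded.
K [11:05, 11:25] → before → excluded.
L [16:15, 18:00] → during → excluded.
N [06:05, 11:40] → before → excluded.
Q [07:35, 16:05] → before → excluded.
R [22:00, 22:55] → after → candidate.
S [10:45, 17:40] → overlaps → excluded.
Z [08:10, 09:30] → before → excluded.
Among candidates, earliest end is 22:55 → R.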